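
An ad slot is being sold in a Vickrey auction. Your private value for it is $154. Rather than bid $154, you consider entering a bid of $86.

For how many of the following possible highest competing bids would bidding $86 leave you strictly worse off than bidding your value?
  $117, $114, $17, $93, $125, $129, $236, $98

6

The deviation hurts exactly when the highest competing bid lies strictly between $86 and $154 — underbidding then forfeits a profitable win.
$117: inside the interval → strictly worse (loss $37).
$114: inside the interval → strictly worse (loss $40).
$17: below both → same outcome either way.
$93: inside the interval → strictly worse (loss $61).
$125: inside the interval → strictly worse (loss $29).
$129: inside the interval → strictly worse (loss $25).
$236: above both → same outcome either way.
$98: inside the interval → strictly worse (loss $56).
Count: 6.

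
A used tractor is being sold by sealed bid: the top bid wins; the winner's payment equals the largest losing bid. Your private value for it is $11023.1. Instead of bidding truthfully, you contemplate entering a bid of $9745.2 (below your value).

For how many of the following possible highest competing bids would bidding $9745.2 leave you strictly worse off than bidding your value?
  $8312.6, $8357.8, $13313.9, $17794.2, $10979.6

1

The deviation hurts exactly when the highest competing bid lies strictly between $9745.2 and $11023.1 — underbidding then forfeits a profitable win.
$8312.6: below both → same outcome either way.
$8357.8: below both → same outcome either way.
$13313.9: above both → same outcome either way.
$17794.2: above both → same outcome either way.
$10979.6: inside the interval → strictly worse (loss $43.5).
Count: 1.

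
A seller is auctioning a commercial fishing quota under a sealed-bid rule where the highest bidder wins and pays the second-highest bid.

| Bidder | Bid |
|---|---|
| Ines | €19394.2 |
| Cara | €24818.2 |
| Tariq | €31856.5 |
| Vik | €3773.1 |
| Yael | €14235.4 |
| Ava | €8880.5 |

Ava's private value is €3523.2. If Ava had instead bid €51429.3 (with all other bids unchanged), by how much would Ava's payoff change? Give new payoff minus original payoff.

The highest bid among the other bidders is €31856.5; Ava's bid doesn't change that.
Original bid €8880.5: Ava is not highest (top rival bid is €31856.5); payoff €0.
Alternative bid €51429.3: Ava is highest, pays the top rival bid €31856.5; payoff €3523.2 − €31856.5 = −€28333.3.
Change in payoff = −€28333.3 − (€0) = −€28333.3.

−€28333.3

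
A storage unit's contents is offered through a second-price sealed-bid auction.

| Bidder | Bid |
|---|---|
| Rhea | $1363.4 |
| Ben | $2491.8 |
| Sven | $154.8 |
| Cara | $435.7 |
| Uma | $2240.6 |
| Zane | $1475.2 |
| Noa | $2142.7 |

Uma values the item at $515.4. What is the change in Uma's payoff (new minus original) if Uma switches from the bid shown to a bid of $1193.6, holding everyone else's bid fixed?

$0

The highest bid among the other bidders is $2491.8; Uma's bid doesn't change that.
Original bid $2240.6: Uma is not highest (top rival bid is $2491.8); payoff $0.
Alternative bid $1193.6: Uma is not highest (top rival bid is $2491.8); payoff $0.
Change in payoff = $0 − ($0) = $0.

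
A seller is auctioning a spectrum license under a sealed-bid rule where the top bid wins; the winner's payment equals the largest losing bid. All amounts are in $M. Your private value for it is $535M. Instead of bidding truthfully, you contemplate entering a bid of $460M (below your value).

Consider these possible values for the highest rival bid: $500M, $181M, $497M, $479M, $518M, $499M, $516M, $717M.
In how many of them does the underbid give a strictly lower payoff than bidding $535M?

The deviation hurts exactly when the highest competing bid lies strictly between $460M and $535M — underbidding then forfeits a profitable win.
$500M: inside the interval → strictly worse (loss $35M).
$181M: below both → same outcome either way.
$497M: inside the interval → strictly worse (loss $38M).
$479M: inside the interval → strictly worse (loss $56M).
$518M: inside the interval → strictly worse (loss $17M).
$499M: inside the interval → strictly worse (loss $36M).
$516M: inside the interval → strictly worse (loss $19M).
$717M: above both → same outcome either way.
Count: 6.

6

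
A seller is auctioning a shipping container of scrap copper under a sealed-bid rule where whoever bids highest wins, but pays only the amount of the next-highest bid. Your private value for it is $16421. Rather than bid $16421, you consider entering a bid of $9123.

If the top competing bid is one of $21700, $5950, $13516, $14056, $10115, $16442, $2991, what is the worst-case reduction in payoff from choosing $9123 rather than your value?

$6306

$21700: same outcome either way → loss $0.
$5950: same outcome either way → loss $0.
$13516: truthful gives $2905, deviation gives $0 → loss $2905.
$14056: truthful gives $2365, deviation gives $0 → loss $2365.
$10115: truthful gives $6306, deviation gives $0 → loss $6306.
$16442: same outcome either way → loss $0.
$2991: same outcome either way → loss $0.
Maximum loss: $6306.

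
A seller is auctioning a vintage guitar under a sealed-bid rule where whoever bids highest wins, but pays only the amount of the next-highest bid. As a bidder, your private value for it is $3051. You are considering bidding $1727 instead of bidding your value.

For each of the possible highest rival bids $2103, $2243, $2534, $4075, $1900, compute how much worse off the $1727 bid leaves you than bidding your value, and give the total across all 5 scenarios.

The deviation costs you only when the competing bid falls strictly between $1727 and $3051; elsewhere both bids give the same outcome.
$2103: truthful payoff $948, deviation payoff $0 → loss $948.
$2243: truthful payoff $808, deviation payoff $0 → loss $808.
$2534: truthful payoff $517, deviation payoff $0 → loss $517.
$4075: outcomes coincide → loss $0.
$1900: truthful payoff $1151, deviation payoff $0 → loss $1151.
Total loss = $948 + $808 + $517 + $1151 = $3424.

$3424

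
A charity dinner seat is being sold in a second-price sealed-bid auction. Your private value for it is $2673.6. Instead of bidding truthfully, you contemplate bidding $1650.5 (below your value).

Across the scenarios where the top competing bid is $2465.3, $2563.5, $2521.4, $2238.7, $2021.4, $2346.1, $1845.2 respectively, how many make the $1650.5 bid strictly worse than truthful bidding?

The deviation hurts exactly when the highest competing bid lies strictly between $1650.5 and $2673.6 — underbidding then forfeits a profitable win.
$2465.3: inside the interval → strictly worse (loss $208.3).
$2563.5: inside the interval → strictly worse (loss $110.1).
$2521.4: inside the interval → strictly worse (loss $152.2).
$2238.7: inside the interval → strictly worse (loss $434.9).
$2021.4: inside the interval → strictly worse (loss $652.2).
$2346.1: inside the interval → strictly worse (loss $327.5).
$1845.2: inside the interval → strictly worse (loss $828.4).
Count: 7.

7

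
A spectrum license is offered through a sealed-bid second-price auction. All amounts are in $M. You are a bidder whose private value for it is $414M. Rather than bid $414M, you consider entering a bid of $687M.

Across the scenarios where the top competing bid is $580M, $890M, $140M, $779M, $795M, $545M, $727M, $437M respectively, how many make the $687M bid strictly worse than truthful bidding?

3

The deviation hurts exactly when the highest competing bid lies strictly between $414M and $687M — overbidding then wins at a price above your value.
$580M: inside the interval → strictly worse (loss $166M).
$890M: above both → same outcome either way.
$140M: below both → same outcome either way.
$779M: above both → same outcome either way.
$795M: above both → same outcome either way.
$545M: inside the interval → strictly worse (loss $131M).
$727M: above both → same outcome either way.
$437M: inside the interval → strictly worse (loss $23M).
Count: 3.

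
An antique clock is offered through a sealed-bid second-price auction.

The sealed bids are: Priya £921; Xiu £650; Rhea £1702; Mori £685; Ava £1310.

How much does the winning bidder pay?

£1310

Highest bid: Rhea at £1702, so Rhea wins.
Second-highest bid: Ava at £1310 — that is the price the winner pays.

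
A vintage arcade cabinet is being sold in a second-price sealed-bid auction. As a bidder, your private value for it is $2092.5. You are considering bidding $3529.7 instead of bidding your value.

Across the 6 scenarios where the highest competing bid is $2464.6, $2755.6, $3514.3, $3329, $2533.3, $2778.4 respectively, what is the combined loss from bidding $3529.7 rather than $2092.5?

The deviation costs you only when the competing bid falls strictly between $2092.5 and $3529.7; elsewhere both bids give the same outcome.
$2464.6: truthful payoff $0, deviation payoff −$372.1 → loss $372.1.
$2755.6: truthful payoff $0, deviation payoff −$663.1 → loss $663.1.
$3514.3: truthful payoff $0, deviation payoff −$1421.8 → loss $1421.8.
$3329: truthful payoff $0, deviation payoff −$1236.5 → loss $1236.5.
$2533.3: truthful payoff $0, deviation payoff −$440.8 → loss $440.8.
$2778.4: truthful payoff $0, deviation payoff −$685.9 → loss $685.9.
Total loss = $372.1 + $663.1 + $1421.8 + $1236.5 + $440.8 + $685.9 = $4820.2.

$4820.2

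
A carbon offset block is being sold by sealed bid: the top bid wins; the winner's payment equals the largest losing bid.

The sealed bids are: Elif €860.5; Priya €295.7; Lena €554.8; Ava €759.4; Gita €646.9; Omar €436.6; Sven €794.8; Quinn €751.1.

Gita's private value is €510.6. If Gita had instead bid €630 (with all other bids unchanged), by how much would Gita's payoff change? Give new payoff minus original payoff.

€0

The highest bid among the other bidders is €860.5; Gita's bid doesn't change that.
Original bid €646.9: Gita is not highest (top rival bid is €860.5); payoff €0.
Alternative bid €630: Gita is not highest (top rival bid is €860.5); payoff €0.
Change in payoff = €0 − (€0) = €0.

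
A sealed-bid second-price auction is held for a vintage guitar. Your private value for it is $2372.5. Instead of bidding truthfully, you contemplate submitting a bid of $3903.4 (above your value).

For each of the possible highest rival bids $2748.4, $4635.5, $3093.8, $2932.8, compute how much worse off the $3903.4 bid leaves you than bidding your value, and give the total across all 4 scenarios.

The deviation costs you only when the competing bid falls strictly between $2372.5 and $3903.4; elsewhere both bids give the same outcome.
$2748.4: truthful payoff $0, deviation payoff −$375.9 → loss $375.9.
$4635.5: outcomes coincide → loss $0.
$3093.8: truthful payoff $0, deviation payoff −$721.3 → loss $721.3.
$2932.8: truthful payoff $0, deviation payoff −$560.3 → loss $560.3.
Total loss = $375.9 + $721.3 + $560.3 = $1657.5.

$1657.5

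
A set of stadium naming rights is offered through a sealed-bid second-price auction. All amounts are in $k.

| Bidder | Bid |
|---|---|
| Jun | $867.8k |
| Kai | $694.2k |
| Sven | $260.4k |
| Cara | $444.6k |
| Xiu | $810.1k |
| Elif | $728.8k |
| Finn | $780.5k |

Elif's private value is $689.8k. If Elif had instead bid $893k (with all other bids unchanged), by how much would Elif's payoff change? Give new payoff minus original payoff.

The highest bid among the other bidders is $867.8k; Elif's bid doesn't change that.
Original bid $728.8k: Elif is not highest (top rival bid is $867.8k); payoff $0k.
Alternative bid $893k: Elif is highest, pays the top rival bid $867.8k; payoff $689.8k − $867.8k = −$178k.
Change in payoff = −$178k − ($0k) = −$178k.

−$178k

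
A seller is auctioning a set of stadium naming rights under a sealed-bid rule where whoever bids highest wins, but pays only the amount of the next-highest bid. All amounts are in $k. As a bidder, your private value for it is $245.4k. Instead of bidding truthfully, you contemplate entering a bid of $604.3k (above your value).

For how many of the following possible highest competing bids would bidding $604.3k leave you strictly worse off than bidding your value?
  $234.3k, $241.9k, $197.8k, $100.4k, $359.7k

The deviation hurts exactly when the highest competing bid lies strictly between $245.4k and $604.3k — overbidding then wins at a price above your value.
$234.3k: below both → same outcome either way.
$241.9k: below both → same outcome either way.
$197.8k: below both → same outcome either way.
$100.4k: below both → same outcome either way.
$359.7k: inside the interval → strictly worse (loss $114.3k).
Count: 1.

1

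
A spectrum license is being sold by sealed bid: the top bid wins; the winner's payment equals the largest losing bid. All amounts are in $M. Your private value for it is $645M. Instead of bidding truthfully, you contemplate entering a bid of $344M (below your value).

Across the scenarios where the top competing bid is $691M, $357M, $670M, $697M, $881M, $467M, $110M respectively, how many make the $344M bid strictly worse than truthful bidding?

The deviation hurts exactly when the highest competing bid lies strictly between $344M and $645M — underbidding then forfeits a profitable win.
$691M: above both → same outcome either way.
$357M: inside the interval → strictly worse (loss $288M).
$670M: above both → same outcome either way.
$697M: above both → same outcome either way.
$881M: above both → same outcome either way.
$467M: inside the interval → strictly worse (loss $178M).
$110M: below both → same outcome either way.
Count: 2.

2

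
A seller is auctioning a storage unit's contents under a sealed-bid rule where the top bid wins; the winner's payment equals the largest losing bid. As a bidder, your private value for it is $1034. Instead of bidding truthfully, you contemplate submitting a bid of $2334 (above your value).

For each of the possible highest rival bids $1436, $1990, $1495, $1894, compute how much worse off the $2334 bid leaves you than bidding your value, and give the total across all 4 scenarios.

$2679

The deviation costs you only when the competing bid falls strictly between $1034 and $2334; elsewhere both bids give the same outcome.
$1436: truthful payoff $0, deviation payoff −$402 → loss $402.
$1990: truthful payoff $0, deviation payoff −$956 → loss $956.
$1495: truthful payoff $0, deviation payoff −$461 → loss $461.
$1894: truthful payoff $0, deviation payoff −$860 → loss $860.
Total loss = $402 + $956 + $461 + $860 = $2679.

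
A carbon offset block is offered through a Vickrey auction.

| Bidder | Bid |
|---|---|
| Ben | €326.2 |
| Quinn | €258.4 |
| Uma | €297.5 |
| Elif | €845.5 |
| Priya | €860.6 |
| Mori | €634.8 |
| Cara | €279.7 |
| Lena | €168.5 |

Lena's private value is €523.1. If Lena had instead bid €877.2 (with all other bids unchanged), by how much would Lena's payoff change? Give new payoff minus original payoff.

−€337.5

The highest bid among the other bidders is €860.6; Lena's bid doesn't change that.
Original bid €168.5: Lena is not highest (top rival bid is €860.6); payoff €0.
Alternative bid €877.2: Lena is highest, pays the top rival bid €860.6; payoff €523.1 − €860.6 = −€337.5.
Change in payoff = −€337.5 − (€0) = −€337.5.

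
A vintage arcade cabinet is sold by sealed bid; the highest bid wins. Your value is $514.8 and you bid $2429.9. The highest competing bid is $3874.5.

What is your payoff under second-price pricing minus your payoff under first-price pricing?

$0

Your bid $2429.9 is below $3874.5, so you lose under either rule.
Payoff is $0 in both cases; difference = $0.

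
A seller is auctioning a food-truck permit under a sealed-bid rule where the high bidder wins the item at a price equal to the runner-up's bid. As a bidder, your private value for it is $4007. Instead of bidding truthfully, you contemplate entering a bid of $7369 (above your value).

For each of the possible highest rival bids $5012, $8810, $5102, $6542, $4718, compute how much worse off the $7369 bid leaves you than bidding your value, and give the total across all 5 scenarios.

The deviation costs you only when the competing bid falls strictly between $4007 and $7369; elsewhere both bids give the same outcome.
$5012: truthful payoff $0, deviation payoff −$1005 → loss $1005.
$8810: outcomes coincide → loss $0.
$5102: truthful payoff $0, deviation payoff −$1095 → loss $1095.
$6542: truthful payoff $0, deviation payoff −$2535 → loss $2535.
$4718: truthful payoff $0, deviation payoff −$711 → loss $711.
Total loss = $1005 + $1095 + $2535 + $711 = $5346.

$5346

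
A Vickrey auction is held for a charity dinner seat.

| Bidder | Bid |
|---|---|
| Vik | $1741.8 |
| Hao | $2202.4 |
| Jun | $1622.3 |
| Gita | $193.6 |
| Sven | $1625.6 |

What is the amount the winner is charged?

$1741.8

Highest bid: Hao at $2202.4, so Hao wins.
Second-highest bid: Vik at $1741.8 — that is the price the winner pays.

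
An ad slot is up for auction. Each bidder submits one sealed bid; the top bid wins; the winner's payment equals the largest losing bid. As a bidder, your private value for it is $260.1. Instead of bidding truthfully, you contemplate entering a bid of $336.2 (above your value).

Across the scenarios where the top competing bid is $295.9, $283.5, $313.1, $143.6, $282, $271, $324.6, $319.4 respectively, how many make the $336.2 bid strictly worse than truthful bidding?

The deviation hurts exactly when the highest competing bid lies strictly between $260.1 and $336.2 — overbidding then wins at a price above your value.
$295.9: inside the interval → strictly worse (loss $35.8).
$283.5: inside the interval → strictly worse (loss $23.4).
$313.1: inside the interval → strictly worse (loss $53).
$143.6: below both → same outcome either way.
$282: inside the interval → strictly worse (loss $21.9).
$271: inside the interval → strictly worse (loss $10.9).
$324.6: inside the interval → strictly worse (loss $64.5).
$319.4: inside the interval → strictly worse (loss $59.3).
Count: 7.

7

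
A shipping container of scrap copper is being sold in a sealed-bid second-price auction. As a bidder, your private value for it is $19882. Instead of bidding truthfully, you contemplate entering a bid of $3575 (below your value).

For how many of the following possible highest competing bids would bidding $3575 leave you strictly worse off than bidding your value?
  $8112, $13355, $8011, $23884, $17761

4

The deviation hurts exactly when the highest competing bid lies strictly between $3575 and $19882 — underbidding then forfeits a profitable win.
$8112: inside the interval → strictly worse (loss $11770).
$13355: inside the interval → strictly worse (loss $6527).
$8011: inside the interval → strictly worse (loss $11871).
$23884: above both → same outcome either way.
$17761: inside the interval → strictly worse (loss $2121).
Count: 4.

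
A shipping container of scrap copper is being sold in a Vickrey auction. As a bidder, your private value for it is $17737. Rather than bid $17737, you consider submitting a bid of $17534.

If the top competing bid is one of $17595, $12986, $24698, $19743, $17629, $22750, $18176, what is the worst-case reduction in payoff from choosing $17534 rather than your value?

$17595: truthful gives $142, deviation gives $0 → loss $142.
$12986: same outcome either way → loss $0.
$24698: same outcome either way → loss $0.
$19743: same outcome either way → loss $0.
$17629: truthful gives $108, deviation gives $0 → loss $108.
$22750: same outcome either way → loss $0.
$18176: same outcome either way → loss $0.
Maximum loss: $142.

$142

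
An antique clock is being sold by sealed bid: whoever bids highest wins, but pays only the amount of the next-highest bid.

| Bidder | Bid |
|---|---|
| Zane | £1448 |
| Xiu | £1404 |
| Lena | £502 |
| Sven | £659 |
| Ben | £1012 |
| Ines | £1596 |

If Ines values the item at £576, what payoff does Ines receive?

Highest bid: Ines at £1596, so Ines wins.
Second-highest bid: Zane at £1448 — that is the price the winner pays.
Ines's payoff = value − price = £576 − £1448 = −£872.

−£872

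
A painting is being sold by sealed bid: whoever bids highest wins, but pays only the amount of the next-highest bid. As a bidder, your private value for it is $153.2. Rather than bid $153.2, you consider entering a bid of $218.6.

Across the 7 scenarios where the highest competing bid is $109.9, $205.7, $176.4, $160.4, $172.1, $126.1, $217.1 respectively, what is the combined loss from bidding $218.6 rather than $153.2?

The deviation costs you only when the competing bid falls strictly between $153.2 and $218.6; elsewhere both bids give the same outcome.
$109.9: outcomes coincide → loss $0.
$205.7: truthful payoff $0, deviation payoff −$52.5 → loss $52.5.
$176.4: truthful payoff $0, deviation payoff −$23.2 → loss $23.2.
$160.4: truthful payoff $0, deviation payoff −$7.2 → loss $7.2.
$172.1: truthful payoff $0, deviation payoff −$18.9 → loss $18.9.
$126.1: outcomes coincide → loss $0.
$217.1: truthful payoff $0, deviation payoff −$63.9 → loss $63.9.
Total loss = $52.5 + $23.2 + $7.2 + $18.9 + $63.9 = $165.7.
In a second-price auction your bid sets only whether you win, not what you pay, so bidding your true value is weakly dominant.

$165.7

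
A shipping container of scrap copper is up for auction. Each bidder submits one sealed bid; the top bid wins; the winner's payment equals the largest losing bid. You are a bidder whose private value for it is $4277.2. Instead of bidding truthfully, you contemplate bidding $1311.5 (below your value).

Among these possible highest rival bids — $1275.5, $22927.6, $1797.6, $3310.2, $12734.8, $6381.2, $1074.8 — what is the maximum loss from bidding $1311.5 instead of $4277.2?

$2479.6

$1275.5: same outcome either way → loss $0.
$22927.6: same outcome either way → loss $0.
$1797.6: truthful gives $2479.6, deviation gives $0 → loss $2479.6.
$3310.2: truthful gives $967, deviation gives $0 → loss $967.
$12734.8: same outcome either way → loss $0.
$6381.2: same outcome either way → loss $0.
$1074.8: same outcome either way → loss $0.
Maximum loss: $2479.6.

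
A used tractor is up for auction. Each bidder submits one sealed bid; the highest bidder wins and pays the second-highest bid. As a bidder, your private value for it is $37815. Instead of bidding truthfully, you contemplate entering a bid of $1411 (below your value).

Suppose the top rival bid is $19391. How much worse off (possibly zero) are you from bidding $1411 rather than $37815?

$18424

Bidding your value $37815: you win (since $37815 > $19391) and pay $19391. Payoff $18424.
Bidding $1411: you lose. Payoff $0.
The competing bid $19391 lies between your shaded bid and your value, so underbidding forfeits an item you could have won at a profitable price.
Loss from deviating = $18424 − ($0) = $18424.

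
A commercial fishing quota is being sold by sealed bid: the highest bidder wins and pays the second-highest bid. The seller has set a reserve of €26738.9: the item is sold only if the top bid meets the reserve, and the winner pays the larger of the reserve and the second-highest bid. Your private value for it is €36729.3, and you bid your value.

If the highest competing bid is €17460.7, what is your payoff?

Your bid €36729.3 is the highest and exceeds the reserve.
Price = max(second-highest bid, reserve) = max(€17460.7, €26738.9) = €26738.9.
Payoff = €36729.3 − €26738.9 = €9990.4.

€9990.4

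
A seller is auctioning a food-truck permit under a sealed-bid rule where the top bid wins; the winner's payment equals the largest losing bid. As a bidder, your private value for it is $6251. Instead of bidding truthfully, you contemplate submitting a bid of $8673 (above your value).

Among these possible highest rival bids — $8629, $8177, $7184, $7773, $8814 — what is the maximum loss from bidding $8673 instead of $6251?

$8629: truthful gives $0, deviation gives −$2378 → loss $2378.
$8177: truthful gives $0, deviation gives −$1926 → loss $1926.
$7184: truthful gives $0, deviation gives −$933 → loss $933.
$7773: truthful gives $0, deviation gives −$1522 → loss $1522.
$8814: same outcome either way → loss $0.
Maximum loss: $2378.

$2378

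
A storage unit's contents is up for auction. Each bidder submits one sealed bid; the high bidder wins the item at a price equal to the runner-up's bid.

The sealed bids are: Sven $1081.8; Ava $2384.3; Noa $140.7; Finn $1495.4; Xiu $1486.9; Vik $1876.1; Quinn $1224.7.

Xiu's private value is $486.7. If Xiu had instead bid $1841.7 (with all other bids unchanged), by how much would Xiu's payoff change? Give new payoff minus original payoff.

$0

The highest bid among the other bidders is $2384.3; Xiu's bid doesn't change that.
Original bid $1486.9: Xiu is not highest (top rival bid is $2384.3); payoff $0.
Alternative bid $1841.7: Xiu is not highest (top rival bid is $2384.3); payoff $0.
Change in payoff = $0 − ($0) = $0.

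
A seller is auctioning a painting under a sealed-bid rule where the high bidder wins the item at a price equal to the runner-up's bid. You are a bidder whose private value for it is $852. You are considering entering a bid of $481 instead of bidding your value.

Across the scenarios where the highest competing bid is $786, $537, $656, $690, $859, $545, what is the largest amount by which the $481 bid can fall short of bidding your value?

$315

$786: truthful gives $66, deviation gives $0 → loss $66.
$537: truthful gives $315, deviation gives $0 → loss $315.
$656: truthful gives $196, deviation gives $0 → loss $196.
$690: truthful gives $162, deviation gives $0 → loss $162.
$859: same outcome either way → loss $0.
$545: truthful gives $307, deviation gives $0 → loss $307.
Maximum loss: $315.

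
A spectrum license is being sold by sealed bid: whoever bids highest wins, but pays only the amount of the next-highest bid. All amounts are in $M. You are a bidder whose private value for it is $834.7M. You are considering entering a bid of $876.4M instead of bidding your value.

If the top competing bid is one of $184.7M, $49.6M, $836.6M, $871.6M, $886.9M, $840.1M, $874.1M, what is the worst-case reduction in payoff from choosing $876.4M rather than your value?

$39.4M

$184.7M: same outcome either way → loss $0M.
$49.6M: same outcome either way → loss $0M.
$836.6M: truthful gives $0M, deviation gives −$1.9M → loss $1.9M.
$871.6M: truthful gives $0M, deviation gives −$36.9M → loss $36.9M.
$886.9M: same outcome either way → loss $0M.
$840.1M: truthful gives $0M, deviation gives −$5.4M → loss $5.4M.
$874.1M: truthful gives $0M, deviation gives −$39.4M → loss $39.4M.
Maximum loss: $39.4M.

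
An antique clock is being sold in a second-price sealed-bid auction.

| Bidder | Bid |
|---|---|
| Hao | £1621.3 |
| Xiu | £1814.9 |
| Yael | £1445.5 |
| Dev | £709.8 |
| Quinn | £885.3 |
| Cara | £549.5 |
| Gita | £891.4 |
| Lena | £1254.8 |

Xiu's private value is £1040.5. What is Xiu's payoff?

−£580.8

Highest bid: Xiu at £1814.9, so Xiu wins.
Second-highest bid: Hao at £1621.3 — that is the price the winner pays.
Xiu's payoff = value − price = £1040.5 − £1621.3 = −£580.8.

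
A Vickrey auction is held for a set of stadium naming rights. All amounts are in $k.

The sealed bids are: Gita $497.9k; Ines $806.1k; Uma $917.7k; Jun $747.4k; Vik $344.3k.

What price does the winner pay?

Highest bid: Uma at $917.7k, so Uma wins.
Second-highest bid: Ines at $806.1k — that is the price the winner pays.

$806.1k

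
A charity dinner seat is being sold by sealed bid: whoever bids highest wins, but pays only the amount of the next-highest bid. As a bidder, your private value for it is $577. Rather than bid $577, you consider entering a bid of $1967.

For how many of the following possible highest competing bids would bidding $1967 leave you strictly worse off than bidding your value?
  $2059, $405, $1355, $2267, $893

2

The deviation hurts exactly when the highest competing bid lies strictly between $577 and $1967 — overbidding then wins at a price above your value.
$2059: above both → same outcome either way.
$405: below both → same outcome either way.
$1355: inside the interval → strictly worse (loss $778).
$2267: above both → same outcome either way.
$893: inside the interval → strictly worse (loss $316).
Count: 2.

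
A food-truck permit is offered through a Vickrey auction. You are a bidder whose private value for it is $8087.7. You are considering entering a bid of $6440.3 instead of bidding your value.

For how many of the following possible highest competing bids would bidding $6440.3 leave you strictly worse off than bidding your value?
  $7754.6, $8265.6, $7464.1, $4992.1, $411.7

2

The deviation hurts exactly when the highest competing bid lies strictly between $6440.3 and $8087.7 — underbidding then forfeits a profitable win.
$7754.6: inside the interval → strictly worse (loss $333.1).
$8265.6: above both → same outcome either way.
$7464.1: inside the interval → strictly worse (loss $623.6).
$4992.1: below both → same outcome either way.
$411.7: below both → same outcome either way.
Count: 2.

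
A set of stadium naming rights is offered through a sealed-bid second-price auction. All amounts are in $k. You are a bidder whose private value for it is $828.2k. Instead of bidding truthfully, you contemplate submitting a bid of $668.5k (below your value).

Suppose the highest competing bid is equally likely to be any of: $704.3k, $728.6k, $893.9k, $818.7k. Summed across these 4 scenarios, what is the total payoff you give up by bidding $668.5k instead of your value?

$233k

The deviation costs you only when the competing bid falls strictly between $668.5k and $828.2k; elsewhere both bids give the same outcome.
$704.3k: truthful payoff $123.9k, deviation payoff $0k → loss $123.9k.
$728.6k: truthful payoff $99.6k, deviation payoff $0k → loss $99.6k.
$893.9k: outcomes coincide → loss $0k.
$818.7k: truthful payoff $9.5k, deviation payoff $0k → loss $9.5k.
Total loss = $123.9k + $99.6k + $9.5k = $233k.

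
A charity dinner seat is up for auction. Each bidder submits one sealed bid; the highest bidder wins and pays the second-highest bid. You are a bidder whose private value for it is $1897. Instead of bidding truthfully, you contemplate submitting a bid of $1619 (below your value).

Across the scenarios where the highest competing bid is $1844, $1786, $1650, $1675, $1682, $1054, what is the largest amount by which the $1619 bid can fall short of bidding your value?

$1844: truthful gives $53, deviation gives $0 → loss $53.
$1786: truthful gives $111, deviation gives $0 → loss $111.
$1650: truthful gives $247, deviation gives $0 → loss $247.
$1675: truthful gives $222, deviation gives $0 → loss $222.
$1682: truthful gives $215, deviation gives $0 → loss $215.
$1054: same outcome either way → loss $0.
Maximum loss: $247.

$247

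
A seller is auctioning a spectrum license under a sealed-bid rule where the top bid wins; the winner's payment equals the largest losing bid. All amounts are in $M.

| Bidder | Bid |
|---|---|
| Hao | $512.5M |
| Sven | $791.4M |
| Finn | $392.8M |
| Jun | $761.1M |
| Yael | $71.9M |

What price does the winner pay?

Highest bid: Sven at $791.4M, so Sven wins.
Second-highest bid: Jun at $761.1M — that is the price the winner pays.

$761.1M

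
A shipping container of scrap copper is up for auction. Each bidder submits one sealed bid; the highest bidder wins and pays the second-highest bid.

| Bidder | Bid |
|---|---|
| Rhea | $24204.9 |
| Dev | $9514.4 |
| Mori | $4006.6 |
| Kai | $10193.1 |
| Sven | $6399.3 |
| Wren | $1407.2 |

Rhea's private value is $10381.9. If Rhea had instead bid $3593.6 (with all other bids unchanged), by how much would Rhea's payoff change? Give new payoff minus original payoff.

−$188.8

The highest bid among the other bidders is $10193.1; Rhea's bid doesn't change that.
Original bid $24204.9: Rhea is highest, pays the top rival bid $10193.1; payoff $10381.9 − $10193.1 = $188.8.
Alternative bid $3593.6: Rhea is not highest (top rival bid is $10193.1); payoff $0.
Change in payoff = $0 − ($188.8) = −$188.8.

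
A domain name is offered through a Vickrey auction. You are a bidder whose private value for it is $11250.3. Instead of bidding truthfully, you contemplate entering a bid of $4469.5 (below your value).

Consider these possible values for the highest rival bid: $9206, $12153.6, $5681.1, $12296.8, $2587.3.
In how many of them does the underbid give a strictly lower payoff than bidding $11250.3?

The deviation hurts exactly when the highest competing bid lies strictly between $4469.5 and $11250.3 — underbidding then forfeits a profitable win.
$9206: inside the interval → strictly worse (loss $2044.3).
$12153.6: above both → same outcome either way.
$5681.1: inside the interval → strictly worse (loss $5569.2).
$12296.8: above both → same outcome either way.
$2587.3: below both → same outcome either way.
Count: 2.

2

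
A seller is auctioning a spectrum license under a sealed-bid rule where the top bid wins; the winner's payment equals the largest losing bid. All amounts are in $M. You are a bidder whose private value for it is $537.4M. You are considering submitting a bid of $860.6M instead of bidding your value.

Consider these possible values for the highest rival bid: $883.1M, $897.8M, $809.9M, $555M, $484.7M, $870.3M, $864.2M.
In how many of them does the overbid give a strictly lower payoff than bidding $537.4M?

The deviation hurts exactly when the highest competing bid lies strictly between $537.4M and $860.6M — overbidding then wins at a price above your value.
$883.1M: above both → same outcome either way.
$897.8M: above both → same outcome either way.
$809.9M: inside the interval → strictly worse (loss $272.5M).
$555M: inside the interval → strictly worse (loss $17.6M).
$484.7M: below both → same outcome either way.
$870.3M: above both → same outcome either way.
$864.2M: above both → same outcome either way.
Count: 2.

2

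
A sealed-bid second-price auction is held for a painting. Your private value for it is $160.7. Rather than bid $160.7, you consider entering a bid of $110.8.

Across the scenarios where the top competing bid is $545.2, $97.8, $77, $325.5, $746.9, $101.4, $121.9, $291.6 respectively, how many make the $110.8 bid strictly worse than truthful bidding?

The deviation hurts exactly when the highest competing bid lies strictly between $110.8 and $160.7 — underbidding then forfeits a profitable win.
$545.2: above both → same outcome either way.
$97.8: below both → same outcome either way.
$77: below both → same outcome either way.
$325.5: above both → same outcome either way.
$746.9: above both → same outcome either way.
$101.4: below both → same outcome either way.
$121.9: inside the interval → strictly worse (loss $38.8).
$291.6: above both → same outcome either way.
Count: 1.

1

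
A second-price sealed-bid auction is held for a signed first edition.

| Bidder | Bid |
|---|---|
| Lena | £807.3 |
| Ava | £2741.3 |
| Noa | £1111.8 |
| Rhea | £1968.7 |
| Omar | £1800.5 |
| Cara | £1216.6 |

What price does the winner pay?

£1968.7

Highest bid: Ava at £2741.3, so Ava wins.
Second-highest bid: Rhea at £1968.7 — that is the price the winner pays.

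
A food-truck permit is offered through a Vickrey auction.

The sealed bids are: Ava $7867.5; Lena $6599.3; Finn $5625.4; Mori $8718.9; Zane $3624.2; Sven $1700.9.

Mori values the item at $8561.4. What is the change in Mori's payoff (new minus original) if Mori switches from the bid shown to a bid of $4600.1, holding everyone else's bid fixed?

−$693.9

The highest bid among the other bidders is $7867.5; Mori's bid doesn't change that.
Original bid $8718.9: Mori is highest, pays the top rival bid $7867.5; payoff $8561.4 − $7867.5 = $693.9.
Alternative bid $4600.1: Mori is not highest (top rival bid is $7867.5); payoff $0.
Change in payoff = $0 − ($693.9) = −$693.9.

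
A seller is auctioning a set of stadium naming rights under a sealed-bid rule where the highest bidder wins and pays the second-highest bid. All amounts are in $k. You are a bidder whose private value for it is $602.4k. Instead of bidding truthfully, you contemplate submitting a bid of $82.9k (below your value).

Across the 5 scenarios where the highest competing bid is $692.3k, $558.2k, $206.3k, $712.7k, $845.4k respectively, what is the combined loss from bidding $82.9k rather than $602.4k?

The deviation costs you only when the competing bid falls strictly between $82.9k and $602.4k; elsewhere both bids give the same outcome.
$692.3k: outcomes coincide → loss $0k.
$558.2k: truthful payoff $44.2k, deviation payoff $0k → loss $44.2k.
$206.3k: truthful payoff $396.1k, deviation payoff $0k → loss $396.1k.
$712.7k: outcomes coincide → loss $0k.
$845.4k: outcomes coincide → loss $0k.
Total loss = $44.2k + $396.1k = $440.3k.

$440.3k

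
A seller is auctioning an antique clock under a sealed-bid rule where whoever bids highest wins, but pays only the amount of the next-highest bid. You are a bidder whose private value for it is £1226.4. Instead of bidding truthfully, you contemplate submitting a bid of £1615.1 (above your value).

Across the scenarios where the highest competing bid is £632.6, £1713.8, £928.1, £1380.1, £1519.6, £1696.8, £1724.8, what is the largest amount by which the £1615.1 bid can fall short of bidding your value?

£632.6: same outcome either way → loss £0.
£1713.8: same outcome either way → loss £0.
£928.1: same outcome either way → loss £0.
£1380.1: truthful gives £0, deviation gives −£153.7 → loss £153.7.
£1519.6: truthful gives £0, deviation gives −£293.2 → loss £293.2.
£1696.8: same outcome either way → loss £0.
£1724.8: same outcome either way → loss £0.
Maximum loss: £293.2.

£293.2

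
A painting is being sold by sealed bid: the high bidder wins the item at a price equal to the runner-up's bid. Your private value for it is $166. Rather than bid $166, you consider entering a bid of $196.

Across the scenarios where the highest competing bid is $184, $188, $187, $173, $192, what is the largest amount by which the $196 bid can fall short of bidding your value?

$26

$184: truthful gives $0, deviation gives −$18 → loss $18.
$188: truthful gives $0, deviation gives −$22 → loss $22.
$187: truthful gives $0, deviation gives −$21 → loss $21.
$173: truthful gives $0, deviation gives −$7 → loss $7.
$192: truthful gives $0, deviation gives −$26 → loss $26.
Maximum loss: $26.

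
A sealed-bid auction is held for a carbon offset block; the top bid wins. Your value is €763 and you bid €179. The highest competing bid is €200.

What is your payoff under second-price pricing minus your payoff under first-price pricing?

€0

Your bid €179 is below €200, so you lose under either rule.
Payoff is €0 in both cases; difference = €0.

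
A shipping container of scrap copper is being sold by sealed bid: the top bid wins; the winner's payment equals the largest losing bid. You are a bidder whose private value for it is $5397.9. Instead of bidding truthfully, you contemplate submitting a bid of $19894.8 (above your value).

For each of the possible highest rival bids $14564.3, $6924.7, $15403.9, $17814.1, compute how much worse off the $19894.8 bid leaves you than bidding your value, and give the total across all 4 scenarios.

The deviation costs you only when the competing bid falls strictly between $5397.9 and $19894.8; elsewhere both bids give the same outcome.
$14564.3: truthful payoff $0, deviation payoff −$9166.4 → loss $9166.4.
$6924.7: truthful payoff $0, deviation payoff −$1526.8 → loss $1526.8.
$15403.9: truthful payoff $0, deviation payoff −$10006 → loss $10006.
$17814.1: truthful payoff $0, deviation payoff −$12416.2 → loss $12416.2.
Total loss = $9166.4 + $1526.8 + $10006 + $12416.2 = $33115.4.

$33115.4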